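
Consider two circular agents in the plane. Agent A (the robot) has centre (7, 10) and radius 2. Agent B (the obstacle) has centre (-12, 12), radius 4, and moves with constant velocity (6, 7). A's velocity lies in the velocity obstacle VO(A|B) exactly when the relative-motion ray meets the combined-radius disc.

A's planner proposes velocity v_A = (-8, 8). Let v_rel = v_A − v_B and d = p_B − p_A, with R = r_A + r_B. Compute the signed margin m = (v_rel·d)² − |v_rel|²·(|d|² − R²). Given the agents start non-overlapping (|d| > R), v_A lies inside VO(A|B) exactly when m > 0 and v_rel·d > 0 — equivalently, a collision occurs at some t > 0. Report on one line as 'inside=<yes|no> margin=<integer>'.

d = (-19, 2),  |d|² = 365;  R = 2+4 = 6,  c = 365−6² = 329
v_rel = (-14, 1),  |v_rel|² = 197;  v_rel·d = (-14)·(-19) + (1)·(2) = 268
197·t² − 536·t + 329 = 0  ⇒  m = 268² − 197·329 = 7011
m = 7011 > 0,  v_rel·d = 268 > 0  ⇒  inside

inside=yes margin=7011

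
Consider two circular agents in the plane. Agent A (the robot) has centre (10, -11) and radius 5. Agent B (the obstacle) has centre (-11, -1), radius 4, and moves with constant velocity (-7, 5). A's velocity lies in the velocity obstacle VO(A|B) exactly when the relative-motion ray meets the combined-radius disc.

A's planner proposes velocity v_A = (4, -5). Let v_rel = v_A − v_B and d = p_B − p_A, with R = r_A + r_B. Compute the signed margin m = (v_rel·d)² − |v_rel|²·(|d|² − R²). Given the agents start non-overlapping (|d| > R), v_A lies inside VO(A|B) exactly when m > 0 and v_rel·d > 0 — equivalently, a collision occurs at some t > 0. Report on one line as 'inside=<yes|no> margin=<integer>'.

d = (-21, 10),  |d|² = 541;  R = 5+4 = 9,  c = 541−9² = 460
v_rel = (11, -10),  |v_rel|² = 221;  v_rel·d = (11)·(-21) + (-10)·(10) = -331
221·t² + 662·t + 460 = 0  ⇒  m = (-331)² − 221·460 = 7901
m = 7901 > 0,  v_rel·d = -331 < 0  ⇒  outside

inside=no margin=7901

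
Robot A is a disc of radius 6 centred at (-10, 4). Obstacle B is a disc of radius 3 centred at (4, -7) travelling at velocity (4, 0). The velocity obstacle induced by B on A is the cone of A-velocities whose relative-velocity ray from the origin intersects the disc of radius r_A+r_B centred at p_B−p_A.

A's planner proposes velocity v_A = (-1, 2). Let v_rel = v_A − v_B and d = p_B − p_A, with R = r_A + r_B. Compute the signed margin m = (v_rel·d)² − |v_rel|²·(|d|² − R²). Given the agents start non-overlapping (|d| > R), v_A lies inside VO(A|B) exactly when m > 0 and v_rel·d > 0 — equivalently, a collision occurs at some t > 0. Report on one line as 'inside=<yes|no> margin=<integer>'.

d = (14, -11),  |d|² = 317;  R = 6+3 = 9,  c = 317−9² = 236
v_rel = (-5, 2),  |v_rel|² = 29;  v_rel·d = (-5)·(14) + (2)·(-11) = -92
29·t² + 184·t + 236 = 0  ⇒  m = (-92)² − 29·236 = 1620
m = 1620 > 0,  v_rel·d = -92 < 0  ⇒  outside

inside=no margin=1620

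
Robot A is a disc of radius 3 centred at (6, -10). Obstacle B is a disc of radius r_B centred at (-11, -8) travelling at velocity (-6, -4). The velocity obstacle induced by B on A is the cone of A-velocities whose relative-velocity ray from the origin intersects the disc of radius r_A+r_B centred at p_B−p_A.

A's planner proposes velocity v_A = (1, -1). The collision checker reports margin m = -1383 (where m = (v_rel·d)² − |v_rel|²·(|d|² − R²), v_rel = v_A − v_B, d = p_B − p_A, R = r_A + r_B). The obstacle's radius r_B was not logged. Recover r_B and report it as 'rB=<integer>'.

m = -1383
d = (-17, 2);  v_rel = (7, 3),  |v_rel|² = 58
v_rel×d = (7)·(2) − (3)·(-17) = 65
since m = R²·58 − 65²:  R² = (4225 + -1383) / 58 = 49
R = √49 = 7  ⇒  r_B = 7 − 3 = 4

rB=4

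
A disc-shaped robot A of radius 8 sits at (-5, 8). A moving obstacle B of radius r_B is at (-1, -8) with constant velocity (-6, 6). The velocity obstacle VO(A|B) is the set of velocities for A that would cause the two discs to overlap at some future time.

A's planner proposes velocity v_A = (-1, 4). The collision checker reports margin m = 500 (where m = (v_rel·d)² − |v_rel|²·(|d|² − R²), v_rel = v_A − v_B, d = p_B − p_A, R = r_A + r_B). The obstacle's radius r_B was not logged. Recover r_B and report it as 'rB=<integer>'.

m = 500
d = (4, -16);  v_rel = (5, -2),  |v_rel|² = 29
v_rel×d = (5)·(-16) − (-2)·(4) = -72
since m = R²·29 − (-72)²:  R² = (5184 + 500) / 29 = 196
R = √196 = 14  ⇒  r_B = 14 − 8 = 6

rB=6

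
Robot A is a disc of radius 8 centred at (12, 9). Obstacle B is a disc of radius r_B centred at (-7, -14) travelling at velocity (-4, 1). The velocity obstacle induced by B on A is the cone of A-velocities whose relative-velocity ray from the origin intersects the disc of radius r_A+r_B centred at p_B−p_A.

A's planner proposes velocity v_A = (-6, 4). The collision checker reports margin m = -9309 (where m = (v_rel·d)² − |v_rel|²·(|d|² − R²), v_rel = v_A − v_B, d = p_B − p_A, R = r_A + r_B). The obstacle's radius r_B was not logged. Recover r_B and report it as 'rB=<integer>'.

m = -9309
d = (-19, -23);  v_rel = (-2, 3),  |v_rel|² = 13
v_rel×d = (-2)·(-23) − (3)·(-19) = 103
since m = R²·13 − 103²:  R² = (10609 + -9309) / 13 = 100
R = √100 = 10  ⇒  r_B = 10 − 8 = 2

rB=2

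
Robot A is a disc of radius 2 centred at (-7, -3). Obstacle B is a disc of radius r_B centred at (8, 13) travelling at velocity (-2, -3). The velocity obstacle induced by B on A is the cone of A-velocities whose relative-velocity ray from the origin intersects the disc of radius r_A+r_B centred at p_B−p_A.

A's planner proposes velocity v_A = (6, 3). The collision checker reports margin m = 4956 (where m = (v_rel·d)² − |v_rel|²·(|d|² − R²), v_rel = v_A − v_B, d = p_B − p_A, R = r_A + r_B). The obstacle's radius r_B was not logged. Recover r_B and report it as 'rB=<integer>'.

m = 4956
d = (15, 16);  v_rel = (8, 6),  |v_rel|² = 100
v_rel×d = (8)·(16) − (6)·(15) = 38
since m = R²·100 − 38²:  R² = (1444 + 4956) / 100 = 64
R = √64 = 8  ⇒  r_B = 8 − 2 = 6

rB=6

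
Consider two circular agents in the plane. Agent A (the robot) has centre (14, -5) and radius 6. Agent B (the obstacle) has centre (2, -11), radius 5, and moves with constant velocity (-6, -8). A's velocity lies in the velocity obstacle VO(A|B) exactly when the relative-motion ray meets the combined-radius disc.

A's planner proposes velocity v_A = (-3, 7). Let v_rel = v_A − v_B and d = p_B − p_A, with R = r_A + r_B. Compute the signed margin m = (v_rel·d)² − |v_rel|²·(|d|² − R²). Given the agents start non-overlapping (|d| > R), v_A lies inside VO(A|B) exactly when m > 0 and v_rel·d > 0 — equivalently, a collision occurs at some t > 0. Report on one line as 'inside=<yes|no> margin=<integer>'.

d = (-12, -6),  |d|² = 180;  R = 6+5 = 11,  c = 180−11² = 59
v_rel = (3, 15),  |v_rel|² = 234;  v_rel·d = (3)·(-12) + (15)·(-6) = -126
234·t² + 252·t + 59 = 0  ⇒  m = (-126)² − 234·59 = 2070
m = 2070 > 0,  v_rel·d = -126 < 0  ⇒  outside

inside=no margin=2070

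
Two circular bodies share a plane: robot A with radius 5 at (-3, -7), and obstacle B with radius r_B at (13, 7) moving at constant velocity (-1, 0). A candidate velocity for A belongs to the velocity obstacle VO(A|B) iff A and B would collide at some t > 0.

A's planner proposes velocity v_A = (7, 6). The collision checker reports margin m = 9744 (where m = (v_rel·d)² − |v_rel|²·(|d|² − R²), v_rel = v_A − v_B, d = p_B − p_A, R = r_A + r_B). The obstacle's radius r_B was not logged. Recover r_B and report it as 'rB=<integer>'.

m = 9744
d = (16, 14);  v_rel = (8, 6),  |v_rel|² = 100
v_rel×d = (8)·(14) − (6)·(16) = 16
since m = R²·100 − 16²:  R² = (256 + 9744) / 100 = 100
R = √100 = 10  ⇒  r_B = 10 − 5 = 5

rB=5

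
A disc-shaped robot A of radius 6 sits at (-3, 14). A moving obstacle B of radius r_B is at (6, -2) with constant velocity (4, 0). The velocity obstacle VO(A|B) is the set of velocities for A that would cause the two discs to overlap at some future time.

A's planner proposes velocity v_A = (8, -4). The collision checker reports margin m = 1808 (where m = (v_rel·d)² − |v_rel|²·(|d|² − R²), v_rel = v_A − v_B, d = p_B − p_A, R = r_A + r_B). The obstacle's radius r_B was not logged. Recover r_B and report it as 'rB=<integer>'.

m = 1808
d = (9, -16);  v_rel = (4, -4),  |v_rel|² = 32
v_rel×d = (4)·(-16) − (-4)·(9) = -28
since m = R²·32 − (-28)²:  R² = (784 + 1808) / 32 = 81
R = √81 = 9  ⇒  r_B = 9 − 6 = 3

rB=3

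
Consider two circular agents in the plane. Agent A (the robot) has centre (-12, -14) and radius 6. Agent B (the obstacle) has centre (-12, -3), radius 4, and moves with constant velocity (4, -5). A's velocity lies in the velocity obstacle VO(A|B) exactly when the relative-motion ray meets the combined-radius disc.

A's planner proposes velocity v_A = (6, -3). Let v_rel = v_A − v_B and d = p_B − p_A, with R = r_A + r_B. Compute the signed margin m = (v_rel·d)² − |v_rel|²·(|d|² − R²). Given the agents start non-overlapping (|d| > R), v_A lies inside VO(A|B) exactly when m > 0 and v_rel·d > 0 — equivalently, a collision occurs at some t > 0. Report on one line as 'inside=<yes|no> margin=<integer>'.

d = (0, 11),  |d|² = 121;  R = 6+4 = 10,  c = 121−10² = 21
v_rel = (2, 2),  |v_rel|² = 8;  v_rel·d = (2)·(0) + (2)·(11) = 22
8·t² − 44·t + 21 = 0  ⇒  m = 22² − 8·21 = 316
m = 316 > 0,  v_rel·d = 22 > 0  ⇒  inside

inside=yes margin=316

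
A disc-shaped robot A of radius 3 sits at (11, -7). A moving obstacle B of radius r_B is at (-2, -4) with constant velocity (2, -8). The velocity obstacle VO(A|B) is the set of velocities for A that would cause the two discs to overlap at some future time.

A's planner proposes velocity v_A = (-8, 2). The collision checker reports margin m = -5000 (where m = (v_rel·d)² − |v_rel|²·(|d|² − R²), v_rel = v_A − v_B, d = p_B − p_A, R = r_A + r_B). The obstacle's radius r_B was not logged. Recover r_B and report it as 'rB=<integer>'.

m = -5000
d = (-13, 3);  v_rel = (-10, 10),  |v_rel|² = 200
v_rel×d = (-10)·(3) − (10)·(-13) = 100
since m = R²·200 − 100²:  R² = (10000 + -5000) / 200 = 25
R = √25 = 5  ⇒  r_B = 5 − 3 = 2

rB=2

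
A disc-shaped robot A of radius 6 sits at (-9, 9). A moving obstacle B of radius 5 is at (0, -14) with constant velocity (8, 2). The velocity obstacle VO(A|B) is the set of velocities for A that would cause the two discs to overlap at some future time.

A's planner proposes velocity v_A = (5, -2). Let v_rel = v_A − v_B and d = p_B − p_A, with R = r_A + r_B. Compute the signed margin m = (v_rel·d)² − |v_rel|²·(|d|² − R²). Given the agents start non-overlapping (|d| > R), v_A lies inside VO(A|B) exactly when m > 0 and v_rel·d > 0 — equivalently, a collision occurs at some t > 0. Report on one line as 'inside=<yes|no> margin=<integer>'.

d = (9, -23),  |d|² = 610;  R = 6+5 = 11,  c = 610−11² = 489
v_rel = (-3, -4),  |v_rel|² = 25;  v_rel·d = (-3)·(9) + (-4)·(-23) = 65
25·t² − 130·t + 489 = 0  ⇒  m = 65² − 25·489 = -8000
m = -8000 < 0,  v_rel·d = 65 > 0  ⇒  outside

inside=no margin=-8000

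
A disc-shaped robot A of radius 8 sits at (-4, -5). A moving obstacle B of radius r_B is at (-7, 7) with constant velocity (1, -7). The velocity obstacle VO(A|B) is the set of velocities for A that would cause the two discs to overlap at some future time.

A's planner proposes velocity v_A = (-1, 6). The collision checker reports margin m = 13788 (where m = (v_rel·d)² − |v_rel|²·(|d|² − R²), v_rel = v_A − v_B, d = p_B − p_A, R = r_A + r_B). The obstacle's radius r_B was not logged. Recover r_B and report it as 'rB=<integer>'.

m = 13788
d = (-3, 12);  v_rel = (-2, 13),  |v_rel|² = 173
v_rel×d = (-2)·(12) − (13)·(-3) = 15
since m = R²·173 − 15²:  R² = (225 + 13788) / 173 = 81
R = √81 = 9  ⇒  r_B = 9 − 8 = 1

rB=1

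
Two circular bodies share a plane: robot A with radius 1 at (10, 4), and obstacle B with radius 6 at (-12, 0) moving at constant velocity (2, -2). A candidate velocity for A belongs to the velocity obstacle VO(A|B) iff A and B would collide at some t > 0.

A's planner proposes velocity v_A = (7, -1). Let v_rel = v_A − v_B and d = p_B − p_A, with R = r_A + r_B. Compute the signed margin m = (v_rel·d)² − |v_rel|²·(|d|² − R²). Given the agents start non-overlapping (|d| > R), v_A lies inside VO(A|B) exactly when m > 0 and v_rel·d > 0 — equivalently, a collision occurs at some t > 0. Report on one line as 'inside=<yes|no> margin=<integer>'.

d = (-22, -4),  |d|² = 500;  R = 1+6 = 7,  c = 500−7² = 451
v_rel = (5, 1),  |v_rel|² = 26;  v_rel·d = (5)·(-22) + (1)·(-4) = -114
26·t² + 228·t + 451 = 0  ⇒  m = (-114)² − 26·451 = 1270
m = 1270 > 0,  v_rel·d = -114 < 0  ⇒  outside

inside=no margin=1270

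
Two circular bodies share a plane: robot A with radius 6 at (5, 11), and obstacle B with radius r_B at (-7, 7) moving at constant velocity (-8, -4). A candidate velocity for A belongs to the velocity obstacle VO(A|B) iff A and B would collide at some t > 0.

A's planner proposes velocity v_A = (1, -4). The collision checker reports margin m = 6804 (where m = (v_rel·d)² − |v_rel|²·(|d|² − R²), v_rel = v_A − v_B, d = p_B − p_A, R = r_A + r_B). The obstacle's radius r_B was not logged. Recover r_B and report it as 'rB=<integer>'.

m = 6804
d = (-12, -4);  v_rel = (9, 0),  |v_rel|² = 81
v_rel×d = (9)·(-4) − (0)·(-12) = -36
since m = R²·81 − (-36)²:  R² = (1296 + 6804) / 81 = 100
R = √100 = 10  ⇒  r_B = 10 − 6 = 4

rB=4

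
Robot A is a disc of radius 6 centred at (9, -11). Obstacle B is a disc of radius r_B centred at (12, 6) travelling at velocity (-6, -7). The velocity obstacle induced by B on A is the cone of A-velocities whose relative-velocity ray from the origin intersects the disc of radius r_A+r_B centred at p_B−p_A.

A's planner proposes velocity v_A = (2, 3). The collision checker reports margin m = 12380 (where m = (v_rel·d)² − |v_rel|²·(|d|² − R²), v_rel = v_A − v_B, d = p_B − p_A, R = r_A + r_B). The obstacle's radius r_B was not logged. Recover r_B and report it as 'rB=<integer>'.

m = 12380
d = (3, 17);  v_rel = (8, 10),  |v_rel|² = 164
v_rel×d = (8)·(17) − (10)·(3) = 106
since m = R²·164 − 106²:  R² = (11236 + 12380) / 164 = 144
R = √144 = 12  ⇒  r_B = 12 − 6 = 6

rB=6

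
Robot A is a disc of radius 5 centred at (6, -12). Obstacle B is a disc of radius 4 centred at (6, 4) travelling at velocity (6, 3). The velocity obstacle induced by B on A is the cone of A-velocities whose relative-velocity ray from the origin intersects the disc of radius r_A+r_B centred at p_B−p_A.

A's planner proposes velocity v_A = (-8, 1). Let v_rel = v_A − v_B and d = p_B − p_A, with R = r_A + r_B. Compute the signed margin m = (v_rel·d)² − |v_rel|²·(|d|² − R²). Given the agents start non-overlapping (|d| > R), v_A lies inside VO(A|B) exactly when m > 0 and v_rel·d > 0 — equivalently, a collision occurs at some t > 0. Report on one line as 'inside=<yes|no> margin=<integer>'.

d = (0, 16),  |d|² = 256;  R = 5+4 = 9,  c = 256−9² = 175
v_rel = (-14, -2),  |v_rel|² = 200;  v_rel·d = (-14)·(0) + (-2)·(16) = -32
200·t² + 64·t + 175 = 0  ⇒  m = (-32)² − 200·175 = -33976
m = -33976 < 0,  v_rel·d = -32 < 0  ⇒  outside

inside=no margin=-33976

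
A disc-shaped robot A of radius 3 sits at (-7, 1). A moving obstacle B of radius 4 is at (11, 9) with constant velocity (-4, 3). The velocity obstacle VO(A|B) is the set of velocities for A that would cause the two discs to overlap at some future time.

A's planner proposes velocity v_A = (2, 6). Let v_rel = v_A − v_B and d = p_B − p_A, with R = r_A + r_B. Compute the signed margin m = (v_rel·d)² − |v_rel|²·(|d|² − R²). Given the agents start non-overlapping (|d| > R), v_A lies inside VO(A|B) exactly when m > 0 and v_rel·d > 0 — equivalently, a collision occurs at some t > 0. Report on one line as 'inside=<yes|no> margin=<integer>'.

d = (18, 8),  |d|² = 388;  R = 3+4 = 7,  c = 388−7² = 339
v_rel = (6, 3),  |v_rel|² = 45;  v_rel·d = (6)·(18) + (3)·(8) = 132
45·t² − 264·t + 339 = 0  ⇒  m = 132² − 45·339 = 2169
m = 2169 > 0,  v_rel·d = 132 > 0  ⇒  inside

inside=yes margin=2169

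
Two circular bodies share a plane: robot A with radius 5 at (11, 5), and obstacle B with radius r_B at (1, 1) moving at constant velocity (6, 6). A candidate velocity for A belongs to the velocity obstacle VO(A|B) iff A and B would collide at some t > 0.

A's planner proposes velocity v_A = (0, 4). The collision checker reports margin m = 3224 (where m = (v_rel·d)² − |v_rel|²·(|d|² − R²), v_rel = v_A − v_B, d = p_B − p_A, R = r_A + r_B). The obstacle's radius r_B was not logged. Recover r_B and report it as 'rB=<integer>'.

m = 3224
d = (-10, -4);  v_rel = (-6, -2),  |v_rel|² = 40
v_rel×d = (-6)·(-4) − (-2)·(-10) = 4
since m = R²·40 − 4²:  R² = (16 + 3224) / 40 = 81
R = √81 = 9  ⇒  r_B = 9 − 5 = 4

rB=4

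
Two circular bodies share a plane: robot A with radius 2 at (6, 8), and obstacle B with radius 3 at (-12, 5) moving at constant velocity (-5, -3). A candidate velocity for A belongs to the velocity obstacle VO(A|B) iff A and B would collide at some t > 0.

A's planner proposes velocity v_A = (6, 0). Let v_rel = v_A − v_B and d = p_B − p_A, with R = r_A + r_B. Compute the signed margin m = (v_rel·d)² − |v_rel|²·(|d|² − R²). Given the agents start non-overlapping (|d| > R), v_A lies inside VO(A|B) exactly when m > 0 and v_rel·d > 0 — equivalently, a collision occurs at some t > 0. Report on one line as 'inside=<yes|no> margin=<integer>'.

d = (-18, -3),  |d|² = 333;  R = 2+3 = 5,  c = 333−5² = 308
v_rel = (11, 3),  |v_rel|² = 130;  v_rel·d = (11)·(-18) + (3)·(-3) = -207
130·t² + 414·t + 308 = 0  ⇒  m = (-207)² − 130·308 = 2809
m = 2809 > 0,  v_rel·d = -207 < 0  ⇒  outside

inside=no margin=2809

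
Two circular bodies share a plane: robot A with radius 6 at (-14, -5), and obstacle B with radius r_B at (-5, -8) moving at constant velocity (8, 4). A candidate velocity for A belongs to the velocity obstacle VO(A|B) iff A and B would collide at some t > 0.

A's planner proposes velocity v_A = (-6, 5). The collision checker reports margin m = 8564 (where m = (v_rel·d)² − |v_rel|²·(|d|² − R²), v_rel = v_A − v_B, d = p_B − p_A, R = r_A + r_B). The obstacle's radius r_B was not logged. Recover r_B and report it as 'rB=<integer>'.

m = 8564
d = (9, -3);  v_rel = (-14, 1),  |v_rel|² = 197
v_rel×d = (-14)·(-3) − (1)·(9) = 33
since m = R²·197 − 33²:  R² = (1089 + 8564) / 197 = 49
R = √49 = 7  ⇒  r_B = 7 − 6 = 1

rB=1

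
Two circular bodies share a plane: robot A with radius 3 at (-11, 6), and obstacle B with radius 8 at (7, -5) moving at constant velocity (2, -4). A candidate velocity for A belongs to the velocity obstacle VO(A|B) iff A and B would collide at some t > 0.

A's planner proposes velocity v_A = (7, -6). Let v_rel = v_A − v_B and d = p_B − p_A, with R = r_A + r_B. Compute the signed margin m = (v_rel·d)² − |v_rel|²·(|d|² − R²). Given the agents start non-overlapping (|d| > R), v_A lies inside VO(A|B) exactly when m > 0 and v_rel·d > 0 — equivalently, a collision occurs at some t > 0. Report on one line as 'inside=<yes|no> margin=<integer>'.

d = (18, -11),  |d|² = 445;  R = 3+8 = 11,  c = 445−11² = 324
v_rel = (5, -2),  |v_rel|² = 29;  v_rel·d = (5)·(18) + (-2)·(-11) = 112
29·t² − 224·t + 324 = 0  ⇒  m = 112² − 29·324 = 3148
m = 3148 > 0,  v_rel·d = 112 > 0  ⇒  inside

inside=yes margin=3148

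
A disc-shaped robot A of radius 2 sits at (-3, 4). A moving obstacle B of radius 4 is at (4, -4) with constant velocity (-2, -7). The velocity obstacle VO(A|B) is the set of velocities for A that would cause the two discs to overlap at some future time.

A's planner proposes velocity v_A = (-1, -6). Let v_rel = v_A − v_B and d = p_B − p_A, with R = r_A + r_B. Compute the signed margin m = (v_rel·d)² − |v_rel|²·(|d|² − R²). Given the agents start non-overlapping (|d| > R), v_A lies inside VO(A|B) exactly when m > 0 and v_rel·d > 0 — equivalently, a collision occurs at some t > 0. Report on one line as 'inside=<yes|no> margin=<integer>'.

d = (7, -8),  |d|² = 113;  R = 2+4 = 6,  c = 113−6² = 77
v_rel = (1, 1),  |v_rel|² = 2;  v_rel·d = (1)·(7) + (1)·(-8) = -1
2·t² + 2·t + 77 = 0  ⇒  m = (-1)² − 2·77 = -153
m = -153 < 0,  v_rel·d = -1 < 0  ⇒  outside

inside=no margin=-153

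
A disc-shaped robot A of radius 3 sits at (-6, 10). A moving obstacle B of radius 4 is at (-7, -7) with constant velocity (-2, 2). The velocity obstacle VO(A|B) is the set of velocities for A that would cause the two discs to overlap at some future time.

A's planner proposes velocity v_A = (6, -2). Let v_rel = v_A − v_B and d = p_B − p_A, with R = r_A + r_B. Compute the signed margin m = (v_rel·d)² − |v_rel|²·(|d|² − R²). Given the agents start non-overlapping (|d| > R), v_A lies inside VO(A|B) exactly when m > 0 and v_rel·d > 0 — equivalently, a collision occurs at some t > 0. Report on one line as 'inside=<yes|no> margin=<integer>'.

d = (-1, -17),  |d|² = 290;  R = 3+4 = 7,  c = 290−7² = 241
v_rel = (8, -4),  |v_rel|² = 80;  v_rel·d = (8)·(-1) + (-4)·(-17) = 60
80·t² − 120·t + 241 = 0  ⇒  m = 60² − 80·241 = -15680
m = -15680 < 0,  v_rel·d = 60 > 0  ⇒  outside

inside=no margin=-15680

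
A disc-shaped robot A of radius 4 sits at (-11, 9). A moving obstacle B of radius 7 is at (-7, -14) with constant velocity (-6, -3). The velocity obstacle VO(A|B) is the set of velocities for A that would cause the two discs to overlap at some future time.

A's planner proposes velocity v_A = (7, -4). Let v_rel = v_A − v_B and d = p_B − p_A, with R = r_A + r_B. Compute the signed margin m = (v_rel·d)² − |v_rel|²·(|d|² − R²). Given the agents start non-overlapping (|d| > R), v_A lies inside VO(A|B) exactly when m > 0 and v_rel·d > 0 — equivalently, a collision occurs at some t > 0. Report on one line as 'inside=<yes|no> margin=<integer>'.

d = (4, -23),  |d|² = 545;  R = 4+7 = 11,  c = 545−11² = 424
v_rel = (13, -1),  |v_rel|² = 170;  v_rel·d = (13)·(4) + (-1)·(-23) = 75
170·t² − 150·t + 424 = 0  ⇒  m = 75² − 170·424 = -66455
m = -66455 < 0,  v_rel·d = 75 > 0  ⇒  outside

inside=no margin=-66455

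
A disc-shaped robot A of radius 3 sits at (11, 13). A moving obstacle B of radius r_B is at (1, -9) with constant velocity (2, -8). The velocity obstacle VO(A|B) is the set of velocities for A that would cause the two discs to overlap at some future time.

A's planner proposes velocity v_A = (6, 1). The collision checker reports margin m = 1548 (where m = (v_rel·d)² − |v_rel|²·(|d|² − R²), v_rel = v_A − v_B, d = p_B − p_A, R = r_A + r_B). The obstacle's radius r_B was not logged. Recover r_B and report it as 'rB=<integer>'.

m = 1548
d = (-10, -22);  v_rel = (4, 9),  |v_rel|² = 97
v_rel×d = (4)·(-22) − (9)·(-10) = 2
since m = R²·97 − 2²:  R² = (4 + 1548) / 97 = 16
R = √16 = 4  ⇒  r_B = 4 − 3 = 1

rB=1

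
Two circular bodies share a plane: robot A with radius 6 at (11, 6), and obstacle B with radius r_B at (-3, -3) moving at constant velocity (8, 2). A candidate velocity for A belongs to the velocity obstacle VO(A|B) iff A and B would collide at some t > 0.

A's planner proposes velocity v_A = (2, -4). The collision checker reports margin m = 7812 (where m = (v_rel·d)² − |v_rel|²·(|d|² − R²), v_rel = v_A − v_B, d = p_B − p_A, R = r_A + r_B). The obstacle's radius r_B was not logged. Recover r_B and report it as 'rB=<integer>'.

m = 7812
d = (-14, -9);  v_rel = (-6, -6),  |v_rel|² = 72
v_rel×d = (-6)·(-9) − (-6)·(-14) = -30
since m = R²·72 − (-30)²:  R² = (900 + 7812) / 72 = 121
R = √121 = 11  ⇒  r_B = 11 − 6 = 5

rB=5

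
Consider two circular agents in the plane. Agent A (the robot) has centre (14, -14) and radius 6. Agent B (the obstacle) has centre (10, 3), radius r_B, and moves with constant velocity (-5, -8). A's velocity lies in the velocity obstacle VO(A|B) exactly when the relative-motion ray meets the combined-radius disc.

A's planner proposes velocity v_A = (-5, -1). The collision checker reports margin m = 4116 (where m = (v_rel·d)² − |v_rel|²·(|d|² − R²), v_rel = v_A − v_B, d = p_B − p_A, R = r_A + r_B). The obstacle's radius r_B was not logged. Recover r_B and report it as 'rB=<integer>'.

m = 4116
d = (-4, 17);  v_rel = (0, 7),  |v_rel|² = 49
v_rel×d = (0)·(17) − (7)·(-4) = 28
since m = R²·49 − 28²:  R² = (784 + 4116) / 49 = 100
R = √100 = 10  ⇒  r_B = 10 − 6 = 4

rB=4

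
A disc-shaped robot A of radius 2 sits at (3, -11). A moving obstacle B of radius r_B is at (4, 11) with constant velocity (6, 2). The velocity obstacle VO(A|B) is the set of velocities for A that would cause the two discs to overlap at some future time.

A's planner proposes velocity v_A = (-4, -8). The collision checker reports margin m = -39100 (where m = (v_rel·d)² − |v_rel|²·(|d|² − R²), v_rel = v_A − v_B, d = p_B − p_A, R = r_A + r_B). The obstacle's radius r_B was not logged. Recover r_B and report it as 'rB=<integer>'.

m = -39100
d = (1, 22);  v_rel = (-10, -10),  |v_rel|² = 200
v_rel×d = (-10)·(22) − (-10)·(1) = -210
since m = R²·200 − (-210)²:  R² = (44100 + -39100) / 200 = 25
R = √25 = 5  ⇒  r_B = 5 − 2 = 3

rB=3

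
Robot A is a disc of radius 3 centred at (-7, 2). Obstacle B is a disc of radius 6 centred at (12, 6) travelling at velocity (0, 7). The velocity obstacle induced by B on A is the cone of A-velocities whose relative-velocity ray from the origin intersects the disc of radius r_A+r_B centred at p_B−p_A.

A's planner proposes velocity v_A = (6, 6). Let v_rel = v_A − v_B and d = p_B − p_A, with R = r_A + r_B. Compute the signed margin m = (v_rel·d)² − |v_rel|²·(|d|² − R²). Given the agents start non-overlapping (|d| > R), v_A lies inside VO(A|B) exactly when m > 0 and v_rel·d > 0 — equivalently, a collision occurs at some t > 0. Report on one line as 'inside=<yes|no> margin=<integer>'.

d = (19, 4),  |d|² = 377;  R = 3+6 = 9,  c = 377−9² = 296
v_rel = (6, -1),  |v_rel|² = 37;  v_rel·d = (6)·(19) + (-1)·(4) = 110
37·t² − 220·t + 296 = 0  ⇒  m = 110² − 37·296 = 1148
m = 1148 > 0,  v_rel·d = 110 > 0  ⇒  inside

inside=yes margin=1148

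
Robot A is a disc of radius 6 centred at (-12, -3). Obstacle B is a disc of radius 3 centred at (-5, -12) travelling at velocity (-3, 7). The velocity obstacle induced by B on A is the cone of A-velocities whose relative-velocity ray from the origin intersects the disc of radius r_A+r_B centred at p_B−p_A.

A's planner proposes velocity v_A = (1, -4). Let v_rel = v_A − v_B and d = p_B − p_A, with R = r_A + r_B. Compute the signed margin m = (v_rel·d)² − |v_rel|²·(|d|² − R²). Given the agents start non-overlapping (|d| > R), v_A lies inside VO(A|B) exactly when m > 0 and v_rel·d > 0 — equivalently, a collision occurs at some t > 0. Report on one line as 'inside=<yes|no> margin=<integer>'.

d = (7, -9),  |d|² = 130;  R = 6+3 = 9,  c = 130−9² = 49
v_rel = (4, -11),  |v_rel|² = 137;  v_rel·d = (4)·(7) + (-11)·(-9) = 127
137·t² − 254·t + 49 = 0  ⇒  m = 127² − 137·49 = 9416
m = 9416 > 0,  v_rel·d = 127 > 0  ⇒  inside

inside=yes margin=9416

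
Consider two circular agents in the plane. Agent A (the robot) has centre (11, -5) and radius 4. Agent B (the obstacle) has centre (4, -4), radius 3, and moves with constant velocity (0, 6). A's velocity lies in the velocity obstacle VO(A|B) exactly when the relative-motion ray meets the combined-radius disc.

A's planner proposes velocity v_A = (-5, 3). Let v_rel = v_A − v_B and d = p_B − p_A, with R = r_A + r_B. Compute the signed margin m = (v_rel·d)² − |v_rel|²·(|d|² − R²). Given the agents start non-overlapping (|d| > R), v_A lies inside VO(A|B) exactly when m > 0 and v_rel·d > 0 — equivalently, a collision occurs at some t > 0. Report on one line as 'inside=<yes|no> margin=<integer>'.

d = (-7, 1),  |d|² = 50;  R = 4+3 = 7,  c = 50−7² = 1
v_rel = (-5, -3),  |v_rel|² = 34;  v_rel·d = (-5)·(-7) + (-3)·(1) = 32
34·t² − 64·t + 1 = 0  ⇒  m = 32² − 34·1 = 990
m = 990 > 0,  v_rel·d = 32 > 0  ⇒  inside

inside=yes margin=990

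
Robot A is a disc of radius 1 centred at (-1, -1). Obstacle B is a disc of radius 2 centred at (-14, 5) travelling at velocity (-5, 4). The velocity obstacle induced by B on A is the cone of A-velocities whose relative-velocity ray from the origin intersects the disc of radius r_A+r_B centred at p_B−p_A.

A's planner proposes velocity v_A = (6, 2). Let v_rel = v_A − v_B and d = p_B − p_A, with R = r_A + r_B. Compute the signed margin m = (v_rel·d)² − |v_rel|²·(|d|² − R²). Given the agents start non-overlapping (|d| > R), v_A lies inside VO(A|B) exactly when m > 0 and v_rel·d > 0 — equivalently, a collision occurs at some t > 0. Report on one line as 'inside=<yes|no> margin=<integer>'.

d = (-13, 6),  |d|² = 205;  R = 1+2 = 3,  c = 205−3² = 196
v_rel = (11, -2),  |v_rel|² = 125;  v_rel·d = (11)·(-13) + (-2)·(6) = -155
125·t² + 310·t + 196 = 0  ⇒  m = (-155)² − 125·196 = -475
m = -475 < 0,  v_rel·d = -155 < 0  ⇒  outside

inside=no margin=-475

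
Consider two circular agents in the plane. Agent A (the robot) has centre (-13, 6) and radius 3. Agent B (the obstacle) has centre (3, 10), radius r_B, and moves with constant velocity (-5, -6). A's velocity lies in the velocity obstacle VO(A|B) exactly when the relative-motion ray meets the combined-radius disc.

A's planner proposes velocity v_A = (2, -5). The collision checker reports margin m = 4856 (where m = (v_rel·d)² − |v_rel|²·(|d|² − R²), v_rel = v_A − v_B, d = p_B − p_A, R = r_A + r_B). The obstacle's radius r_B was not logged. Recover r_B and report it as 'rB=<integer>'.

m = 4856
d = (16, 4);  v_rel = (7, 1),  |v_rel|² = 50
v_rel×d = (7)·(4) − (1)·(16) = 12
since m = R²·50 − 12²:  R² = (144 + 4856) / 50 = 100
R = √100 = 10  ⇒  r_B = 10 − 3 = 7

rB=7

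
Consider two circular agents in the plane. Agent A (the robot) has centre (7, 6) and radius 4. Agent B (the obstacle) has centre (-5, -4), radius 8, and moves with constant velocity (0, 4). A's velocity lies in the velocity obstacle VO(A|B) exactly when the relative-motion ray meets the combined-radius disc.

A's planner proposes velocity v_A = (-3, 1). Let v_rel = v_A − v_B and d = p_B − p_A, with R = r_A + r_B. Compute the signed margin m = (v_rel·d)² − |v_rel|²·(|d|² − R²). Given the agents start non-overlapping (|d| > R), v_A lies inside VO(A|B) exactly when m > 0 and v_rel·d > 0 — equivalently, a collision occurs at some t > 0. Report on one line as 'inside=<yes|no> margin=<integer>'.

d = (-12, -10),  |d|² = 244;  R = 4+8 = 12,  c = 244−12² = 100
v_rel = (-3, -3),  |v_rel|² = 18;  v_rel·d = (-3)·(-12) + (-3)·(-10) = 66
18·t² − 132·t + 100 = 0  ⇒  m = 66² − 18·100 = 2556
m = 2556 > 0,  v_rel·d = 66 > 0  ⇒  inside

inside=yes margin=2556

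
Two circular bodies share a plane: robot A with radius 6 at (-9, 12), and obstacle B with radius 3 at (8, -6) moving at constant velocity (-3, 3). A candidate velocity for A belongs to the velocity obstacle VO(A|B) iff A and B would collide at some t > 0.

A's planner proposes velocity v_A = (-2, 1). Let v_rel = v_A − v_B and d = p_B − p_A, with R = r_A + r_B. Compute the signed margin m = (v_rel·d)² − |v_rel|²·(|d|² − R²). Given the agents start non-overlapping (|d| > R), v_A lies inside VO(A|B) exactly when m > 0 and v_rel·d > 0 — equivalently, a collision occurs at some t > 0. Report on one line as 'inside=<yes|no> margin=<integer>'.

d = (17, -18),  |d|² = 613;  R = 6+3 = 9,  c = 613−9² = 532
v_rel = (1, -2),  |v_rel|² = 5;  v_rel·d = (1)·(17) + (-2)·(-18) = 53
5·t² − 106·t + 532 = 0  ⇒  m = 53² − 5·532 = 149
m = 149 > 0,  v_rel·d = 53 > 0  ⇒  inside

inside=yes margin=149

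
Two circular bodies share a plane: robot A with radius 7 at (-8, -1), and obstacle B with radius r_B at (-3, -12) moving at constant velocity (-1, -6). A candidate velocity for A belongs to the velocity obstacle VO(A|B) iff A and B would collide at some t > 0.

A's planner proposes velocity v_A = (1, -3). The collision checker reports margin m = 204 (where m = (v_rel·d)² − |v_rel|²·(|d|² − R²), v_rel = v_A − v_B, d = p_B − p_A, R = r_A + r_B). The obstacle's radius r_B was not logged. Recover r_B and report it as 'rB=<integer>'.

m = 204
d = (5, -11);  v_rel = (2, 3),  |v_rel|² = 13
v_rel×d = (2)·(-11) − (3)·(5) = -37
since m = R²·13 − (-37)²:  R² = (1369 + 204) / 13 = 121
R = √121 = 11  ⇒  r_B = 11 − 7 = 4

rB=4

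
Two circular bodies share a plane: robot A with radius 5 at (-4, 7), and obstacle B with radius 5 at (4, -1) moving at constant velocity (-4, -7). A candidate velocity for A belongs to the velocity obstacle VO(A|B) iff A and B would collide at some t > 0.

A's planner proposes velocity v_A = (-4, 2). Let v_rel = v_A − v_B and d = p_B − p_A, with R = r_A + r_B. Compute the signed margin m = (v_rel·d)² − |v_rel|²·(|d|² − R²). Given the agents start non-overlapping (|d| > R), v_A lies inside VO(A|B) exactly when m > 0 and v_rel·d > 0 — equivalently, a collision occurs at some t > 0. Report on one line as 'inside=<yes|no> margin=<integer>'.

d = (8, -8),  |d|² = 128;  R = 5+5 = 10,  c = 128−10² = 28
v_rel = (0, 9),  |v_rel|² = 81;  v_rel·d = (0)·(8) + (9)·(-8) = -72
81·t² + 144·t + 28 = 0  ⇒  m = (-72)² − 81·28 = 2916
m = 2916 > 0,  v_rel·d = -72 < 0  ⇒  outside

inside=no margin=2916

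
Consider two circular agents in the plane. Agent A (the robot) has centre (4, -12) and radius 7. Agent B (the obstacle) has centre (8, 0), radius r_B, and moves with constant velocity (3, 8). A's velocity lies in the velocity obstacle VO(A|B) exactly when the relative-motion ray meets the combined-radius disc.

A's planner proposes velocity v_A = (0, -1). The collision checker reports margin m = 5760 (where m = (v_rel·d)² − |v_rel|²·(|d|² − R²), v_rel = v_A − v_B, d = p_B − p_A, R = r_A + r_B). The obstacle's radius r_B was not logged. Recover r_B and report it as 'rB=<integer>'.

m = 5760
d = (4, 12);  v_rel = (-3, -9),  |v_rel|² = 90
v_rel×d = (-3)·(12) − (-9)·(4) = 0
since m = R²·90 − 0²:  R² = (0 + 5760) / 90 = 64
R = √64 = 8  ⇒  r_B = 8 − 7 = 1

rB=1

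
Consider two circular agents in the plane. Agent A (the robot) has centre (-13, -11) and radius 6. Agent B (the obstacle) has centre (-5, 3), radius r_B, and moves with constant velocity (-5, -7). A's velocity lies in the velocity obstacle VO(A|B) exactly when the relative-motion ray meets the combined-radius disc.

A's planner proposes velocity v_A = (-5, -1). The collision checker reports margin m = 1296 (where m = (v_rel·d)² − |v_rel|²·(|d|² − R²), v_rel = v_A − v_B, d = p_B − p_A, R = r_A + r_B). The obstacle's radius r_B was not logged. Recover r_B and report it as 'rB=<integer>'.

m = 1296
d = (8, 14);  v_rel = (0, 6),  |v_rel|² = 36
v_rel×d = (0)·(14) − (6)·(8) = -48
since m = R²·36 − (-48)²:  R² = (2304 + 1296) / 36 = 100
R = √100 = 10  ⇒  r_B = 10 − 6 = 4

rB=4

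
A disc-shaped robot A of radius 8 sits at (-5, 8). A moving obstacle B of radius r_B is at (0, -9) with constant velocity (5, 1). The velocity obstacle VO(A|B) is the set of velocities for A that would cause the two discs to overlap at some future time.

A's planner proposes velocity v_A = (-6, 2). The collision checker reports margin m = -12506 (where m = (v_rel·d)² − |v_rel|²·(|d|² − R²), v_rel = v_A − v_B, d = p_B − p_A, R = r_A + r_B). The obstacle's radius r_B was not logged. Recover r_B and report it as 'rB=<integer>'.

m = -12506
d = (5, -17);  v_rel = (-11, 1),  |v_rel|² = 122
v_rel×d = (-11)·(-17) − (1)·(5) = 182
since m = R²·122 − 182²:  R² = (33124 + -12506) / 122 = 169
R = √169 = 13  ⇒  r_B = 13 − 8 = 5

rB=5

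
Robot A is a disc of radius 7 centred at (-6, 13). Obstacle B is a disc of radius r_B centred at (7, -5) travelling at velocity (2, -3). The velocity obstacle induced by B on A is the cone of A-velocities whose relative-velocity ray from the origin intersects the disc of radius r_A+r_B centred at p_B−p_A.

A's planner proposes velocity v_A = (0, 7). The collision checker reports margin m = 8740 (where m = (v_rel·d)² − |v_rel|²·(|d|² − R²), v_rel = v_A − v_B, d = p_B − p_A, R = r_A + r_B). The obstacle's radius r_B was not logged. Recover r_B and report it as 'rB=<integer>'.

m = 8740
d = (13, -18);  v_rel = (-2, 10),  |v_rel|² = 104
v_rel×d = (-2)·(-18) − (10)·(13) = -94
since m = R²·104 − (-94)²:  R² = (8836 + 8740) / 104 = 169
R = √169 = 13  ⇒  r_B = 13 − 7 = 6

rB=6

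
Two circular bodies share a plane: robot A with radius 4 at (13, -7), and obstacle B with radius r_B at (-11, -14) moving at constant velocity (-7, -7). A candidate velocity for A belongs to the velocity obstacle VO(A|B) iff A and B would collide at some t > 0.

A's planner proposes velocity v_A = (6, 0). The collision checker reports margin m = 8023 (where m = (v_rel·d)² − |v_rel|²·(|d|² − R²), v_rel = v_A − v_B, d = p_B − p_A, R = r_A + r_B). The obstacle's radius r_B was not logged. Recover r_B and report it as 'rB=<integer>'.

m = 8023
d = (-24, -7);  v_rel = (13, 7),  |v_rel|² = 218
v_rel×d = (13)·(-7) − (7)·(-24) = 77
since m = R²·218 − 77²:  R² = (5929 + 8023) / 218 = 64
R = √64 = 8  ⇒  r_B = 8 − 4 = 4

rB=4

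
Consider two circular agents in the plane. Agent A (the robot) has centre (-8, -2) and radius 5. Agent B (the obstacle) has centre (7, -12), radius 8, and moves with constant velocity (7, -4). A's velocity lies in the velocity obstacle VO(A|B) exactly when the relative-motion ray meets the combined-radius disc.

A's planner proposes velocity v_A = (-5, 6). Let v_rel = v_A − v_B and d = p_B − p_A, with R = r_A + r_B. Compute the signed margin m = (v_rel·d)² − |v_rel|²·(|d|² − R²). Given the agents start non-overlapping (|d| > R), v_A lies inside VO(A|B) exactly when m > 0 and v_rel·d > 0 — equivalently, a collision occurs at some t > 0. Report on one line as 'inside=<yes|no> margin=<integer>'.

d = (15, -10),  |d|² = 325;  R = 5+8 = 13,  c = 325−13² = 156
v_rel = (-12, 10),  |v_rel|² = 244;  v_rel·d = (-12)·(15) + (10)·(-10) = -280
244·t² + 560·t + 156 = 0  ⇒  m = (-280)² − 244·156 = 40336
m = 40336 > 0,  v_rel·d = -280 < 0  ⇒  outside

inside=no margin=40336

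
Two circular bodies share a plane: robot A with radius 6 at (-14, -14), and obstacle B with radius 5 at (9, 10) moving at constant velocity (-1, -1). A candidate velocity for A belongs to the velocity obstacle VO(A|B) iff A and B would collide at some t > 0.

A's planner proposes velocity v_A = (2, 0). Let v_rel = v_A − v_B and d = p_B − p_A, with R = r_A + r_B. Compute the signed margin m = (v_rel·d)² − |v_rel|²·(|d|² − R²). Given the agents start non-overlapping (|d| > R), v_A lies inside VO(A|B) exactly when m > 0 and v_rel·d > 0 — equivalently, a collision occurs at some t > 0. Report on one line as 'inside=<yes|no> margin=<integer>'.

d = (23, 24),  |d|² = 1105;  R = 6+5 = 11,  c = 1105−11² = 984
v_rel = (3, 1),  |v_rel|² = 10;  v_rel·d = (3)·(23) + (1)·(24) = 93
10·t² − 186·t + 984 = 0  ⇒  m = 93² − 10·984 = -1191
m = -1191 < 0,  v_rel·d = 93 > 0  ⇒  outside

inside=no margin=-1191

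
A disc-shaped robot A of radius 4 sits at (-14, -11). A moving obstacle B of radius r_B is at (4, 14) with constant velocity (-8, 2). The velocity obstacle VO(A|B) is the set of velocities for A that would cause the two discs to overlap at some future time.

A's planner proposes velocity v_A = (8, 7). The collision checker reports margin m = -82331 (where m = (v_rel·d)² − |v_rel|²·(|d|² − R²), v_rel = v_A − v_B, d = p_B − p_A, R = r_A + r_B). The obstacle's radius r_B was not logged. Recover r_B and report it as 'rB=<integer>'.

m = -82331
d = (18, 25);  v_rel = (16, 5),  |v_rel|² = 281
v_rel×d = (16)·(25) − (5)·(18) = 310
since m = R²·281 − 310²:  R² = (96100 + -82331) / 281 = 49
R = √49 = 7  ⇒  r_B = 7 − 4 = 3

rB=3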